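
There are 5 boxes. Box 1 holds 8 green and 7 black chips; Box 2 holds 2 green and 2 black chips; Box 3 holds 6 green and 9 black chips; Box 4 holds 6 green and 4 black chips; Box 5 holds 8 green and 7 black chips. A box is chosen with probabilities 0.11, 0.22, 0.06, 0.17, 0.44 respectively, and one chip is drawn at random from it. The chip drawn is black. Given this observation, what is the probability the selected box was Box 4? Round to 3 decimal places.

Tabulate prior·likelihood by source: [1] prior 0.11, lik 0.4667, product 0.05133; [2] prior 0.22, lik 0.5, product 0.1100; [3] prior 0.06, lik 0.6, product 0.03600; [4] prior 0.17, lik 0.4, product 0.06800; [5] prior 0.44, lik 0.4667, product 0.2053.
Normalizing constant = 0.47067; the posterior for Box 4 is its product over the sum, 0.06800/0.47067 = 0.144.

Posterior probability ≈ 0.144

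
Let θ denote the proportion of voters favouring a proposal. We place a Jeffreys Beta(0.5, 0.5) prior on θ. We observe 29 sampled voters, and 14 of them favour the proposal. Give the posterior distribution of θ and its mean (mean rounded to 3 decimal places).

Observing 14 successes and 15 failures updates Beta(0.5, 0.5) by adding the success and failure counts to the two shape parameters: α = 0.5+14 = 14.5, β = 0.5+15 = 15.5.
E[θ | data] = 14.5/(14.5+15.5) = 0.483.

Posterior: Beta(14.5, 15.5); mean ≈ 0.483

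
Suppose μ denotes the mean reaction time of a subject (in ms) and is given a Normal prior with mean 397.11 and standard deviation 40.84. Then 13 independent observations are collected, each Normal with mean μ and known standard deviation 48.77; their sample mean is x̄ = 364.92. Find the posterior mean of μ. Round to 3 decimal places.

With known σ, the Normal prior is conjugate. Weight on the data is w = (n/σ²)/(n/σ² + 1/τ₀²) = 0.00546560/(0.00546560+0.00059955) = 0.90115.
Posterior mean = w·x̄ + (1−w)·μ₀ = 0.90115·364.92 + 0.098852·397.11 = 368.102.

Posterior mean ≈ 368.102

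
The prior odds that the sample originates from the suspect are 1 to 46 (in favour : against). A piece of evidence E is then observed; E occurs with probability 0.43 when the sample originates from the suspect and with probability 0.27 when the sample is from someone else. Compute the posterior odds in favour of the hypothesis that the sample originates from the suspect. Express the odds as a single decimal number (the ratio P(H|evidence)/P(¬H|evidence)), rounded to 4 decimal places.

Prior odds = 1/46 = 0.021739.
Likelihood ratio for E = 0.43/0.27 = 1.5926.
Posterior odds = prior odds × LR = 0.034622.

Posterior odds ≈ 0.0346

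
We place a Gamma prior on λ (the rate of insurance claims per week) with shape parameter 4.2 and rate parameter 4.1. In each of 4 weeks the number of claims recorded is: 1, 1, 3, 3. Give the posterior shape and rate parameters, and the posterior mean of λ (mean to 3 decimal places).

The Poisson likelihood adds the total count to the shape and the number of exposure periods to the rate. Here ∑xᵢ = 8 and n = 4, so shape 4.2→12.2 and rate 4.1→8.1.
Posterior mean = shape/rate = 12.2/8.1 = 1.506.

Posterior: Gamma(shape=12.2, rate=8.1); mean ≈ 1.506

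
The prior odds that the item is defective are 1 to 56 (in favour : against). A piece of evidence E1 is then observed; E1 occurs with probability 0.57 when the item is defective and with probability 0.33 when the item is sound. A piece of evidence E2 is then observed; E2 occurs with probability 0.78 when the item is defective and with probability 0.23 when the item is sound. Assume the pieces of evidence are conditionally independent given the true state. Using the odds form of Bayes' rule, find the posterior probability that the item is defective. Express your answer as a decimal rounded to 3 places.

Prior odds = 1/56 = 0.017857.
Likelihood ratio for E1 = 0.57/0.33 = 1.7273.
Likelihood ratio for E2 = 0.78/0.23 = 3.3913.
Posterior odds = prior odds × LR₁ × LR₂ = 0.10460.
Posterior probability = odds/(1+odds) = 0.10460/1.1046 = 0.095.

Posterior probability ≈ 0.095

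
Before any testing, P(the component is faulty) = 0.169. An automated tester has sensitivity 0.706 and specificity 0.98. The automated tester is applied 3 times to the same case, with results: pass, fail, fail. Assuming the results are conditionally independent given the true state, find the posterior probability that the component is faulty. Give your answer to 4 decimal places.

Posterior P(H) ≈ 0.9870

Let H be the event that the component is faulty; start with P(H) = 0.169. P('fail'|H) = 0.706, P('fail'|¬H) = 0.02.
Update on result 1 ('pass'): P(H) ← 0.294·0.1690 / (0.294·0.1690 + 0.98·0.8310) = 0.049686/0.86407 = 0.0575.
Update on result 2 ('fail'): P(H) ← 0.706·0.0575 / (0.706·0.0575 + 0.02·0.9425) = 0.040597/0.059447 = 0.6829.
Update on result 3 ('fail'): P(H) ← 0.706·0.6829 / (0.706·0.6829 + 0.02·0.3171) = 0.48213/0.48848 = 0.9870.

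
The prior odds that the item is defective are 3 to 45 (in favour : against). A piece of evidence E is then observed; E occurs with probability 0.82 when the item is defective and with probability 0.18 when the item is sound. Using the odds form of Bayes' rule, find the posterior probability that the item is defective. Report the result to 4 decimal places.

Posterior probability ≈ 0.2330

Prior odds = 3/45 = 0.066667.
Likelihood ratio for E = 0.82/0.18 = 4.5556.
Posterior odds = prior odds × LR = 0.30370.
Posterior probability = odds/(1+odds) = 0.30370/1.3037 = 0.2330.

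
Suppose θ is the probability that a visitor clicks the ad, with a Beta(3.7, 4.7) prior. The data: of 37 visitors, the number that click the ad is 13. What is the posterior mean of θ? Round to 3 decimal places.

The binomial likelihood is conjugate to the Beta prior: with 13 successes and 24 failures, the posterior is Beta(3.7+13, 4.7+24) = Beta(16.7, 28.7).
E[θ | data] = 16.7/(16.7+28.7) = 0.368.

Posterior mean ≈ 0.368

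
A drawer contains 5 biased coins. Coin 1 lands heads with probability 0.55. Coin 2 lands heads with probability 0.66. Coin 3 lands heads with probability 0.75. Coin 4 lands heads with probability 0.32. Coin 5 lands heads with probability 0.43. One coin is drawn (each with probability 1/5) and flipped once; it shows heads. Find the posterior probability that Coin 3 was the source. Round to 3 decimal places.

Posterior probability ≈ 0.277

Tabulate prior·likelihood by source: [1] prior 0.2, lik 0.55, product 0.1100; [2] prior 0.2, lik 0.66, product 0.1320; [3] prior 0.2, lik 0.75, product 0.1500; [4] prior 0.2, lik 0.32, product 0.06400; [5] prior 0.2, lik 0.43, product 0.08600.
Normalizing constant = 0.54200; the posterior for Coin 3 is its product over the sum, 0.1500/0.54200 = 0.277.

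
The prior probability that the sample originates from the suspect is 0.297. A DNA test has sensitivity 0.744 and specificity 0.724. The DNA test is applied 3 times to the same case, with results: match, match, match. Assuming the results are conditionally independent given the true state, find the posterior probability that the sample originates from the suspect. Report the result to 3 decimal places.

Let H be the event that the sample originates from the suspect; start with P(H) = 0.297. P('match'|H) = 0.744, P('match'|¬H) = 0.276.
Update on result 1 ('match'): P(H) ← 0.744·0.2970 / (0.744·0.2970 + 0.276·0.7030) = 0.22097/0.41500 = 0.5325.
Update on result 2 ('match'): P(H) ← 0.744·0.5325 / (0.744·0.5325 + 0.276·0.4675) = 0.39615/0.52519 = 0.7543.
Update on result 3 ('match'): P(H) ← 0.744·0.7543 / (0.744·0.7543 + 0.276·0.2457) = 0.56120/0.62901 = 0.8922.

Posterior P(H) ≈ 0.892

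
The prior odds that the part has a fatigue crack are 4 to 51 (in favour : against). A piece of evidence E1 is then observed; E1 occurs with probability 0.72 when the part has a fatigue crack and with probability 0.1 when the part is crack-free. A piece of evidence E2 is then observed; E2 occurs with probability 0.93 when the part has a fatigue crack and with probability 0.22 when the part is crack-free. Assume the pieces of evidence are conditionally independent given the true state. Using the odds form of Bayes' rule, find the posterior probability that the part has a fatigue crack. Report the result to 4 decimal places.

Posterior probability ≈ 0.7048

Prior odds = 4/51 = 0.078431.
Likelihood ratio for E1 = 0.72/0.1 = 7.2000.
Likelihood ratio for E2 = 0.93/0.22 = 4.2273.
Posterior odds = prior odds × LR₁ × LR₂ = 2.3872.
Posterior probability = odds/(1+odds) = 2.3872/3.3872 = 0.7048.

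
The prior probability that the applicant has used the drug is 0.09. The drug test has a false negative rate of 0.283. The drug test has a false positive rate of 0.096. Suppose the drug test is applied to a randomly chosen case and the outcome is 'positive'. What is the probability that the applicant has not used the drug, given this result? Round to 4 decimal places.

P(¬H | E) ≈ 0.5752

Let H be the event that the applicant has used the drug. P(H) = 0.09, so P(¬H) = 0.91. With E the 'positive' result, P(E|H) = 0.717 and P(E|¬H) = 0.096.
P(E) = 0.717·0.09 + 0.096·0.91 = 0.064530 + 0.087360 = 0.15189.
By Bayes' theorem, P(H|E) = 0.064530 / 0.15189 = 0.4248. Hence P(¬H|E) = 1 − 0.4248 = 0.5752.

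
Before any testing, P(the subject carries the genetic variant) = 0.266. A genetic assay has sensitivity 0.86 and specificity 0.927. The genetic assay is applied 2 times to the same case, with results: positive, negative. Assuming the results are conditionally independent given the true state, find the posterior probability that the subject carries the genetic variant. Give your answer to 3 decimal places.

Posterior P(H) ≈ 0.392

With H the event that the subject carries the genetic variant, the joint likelihood of the observed sequence is P(data|H) = 0.86·0.14 = 0.12040 and P(data|¬H) = 0.073·0.927 = 0.067671.
Bayes: P(H|data) = 0.266·0.12040 / (0.266·0.12040 + 0.734·0.067671) = 0.032026/0.081697 = 0.3920.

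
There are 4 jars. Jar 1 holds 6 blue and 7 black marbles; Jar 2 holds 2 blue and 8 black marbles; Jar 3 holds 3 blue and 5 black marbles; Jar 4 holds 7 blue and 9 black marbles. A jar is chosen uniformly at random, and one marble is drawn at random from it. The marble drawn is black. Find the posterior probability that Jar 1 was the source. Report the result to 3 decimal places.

Posterior probability ≈ 0.213

Tabulate prior·likelihood by source: [1] prior 0.25, lik 0.5385, product 0.1346; [2] prior 0.25, lik 0.8, product 0.2000; [3] prior 0.25, lik 0.625, product 0.1562; [4] prior 0.25, lik 0.5625, product 0.1406.
Normalizing constant = 0.63149; the posterior for Jar 1 is its product over the sum, 0.1346/0.63149 = 0.213.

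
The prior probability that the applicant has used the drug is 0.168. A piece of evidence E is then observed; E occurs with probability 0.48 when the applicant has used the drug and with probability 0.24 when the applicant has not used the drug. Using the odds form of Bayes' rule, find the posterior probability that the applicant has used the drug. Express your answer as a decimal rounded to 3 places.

Prior odds = 0.168/(1−0.168) = 0.20192. In log-odds, ln(0.20192) = -1.5999.
Add log likelihood ratio: ln(2.0000) = 0.69315.
Posterior log-odds = -0.90672, so posterior odds = exp(-0.90672) = 0.40385. Converting, P(H|E) = 0.40385/1.4038 = 0.288.

Posterior probability ≈ 0.288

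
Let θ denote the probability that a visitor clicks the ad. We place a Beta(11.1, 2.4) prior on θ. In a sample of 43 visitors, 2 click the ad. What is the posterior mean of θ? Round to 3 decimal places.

The binomial likelihood is conjugate to the Beta prior: with 2 successes and 41 failures, the posterior is Beta(11.1+2, 2.4+41) = Beta(13.1, 43.4).
Posterior mean = α/(α+β) = 13.1/56.5 = 0.232.

Posterior mean ≈ 0.232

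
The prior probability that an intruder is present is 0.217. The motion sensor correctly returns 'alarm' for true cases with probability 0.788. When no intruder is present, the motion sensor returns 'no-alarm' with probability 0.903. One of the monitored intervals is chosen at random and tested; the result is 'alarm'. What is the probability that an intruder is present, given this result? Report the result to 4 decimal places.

P(H | E) ≈ 0.6924

Let H be the event that an intruder is present. P(H) = 0.217, so P(¬H) = 0.783. With E the 'alarm' result, P(E|H) = 0.788 and P(E|¬H) = 0.097.
P(E) = 0.788·0.217 + 0.097·0.783 = 0.17100 + 0.075951 = 0.24695.
By Bayes' theorem, P(H|E) = 0.17100 / 0.24695 = 0.6924.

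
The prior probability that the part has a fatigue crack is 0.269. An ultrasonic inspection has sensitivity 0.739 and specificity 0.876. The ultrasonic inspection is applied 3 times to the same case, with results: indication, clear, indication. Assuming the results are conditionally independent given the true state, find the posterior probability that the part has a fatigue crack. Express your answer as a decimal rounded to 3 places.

Let H be the event that the part has a fatigue crack; start with P(H) = 0.269. P('indication'|H) = 0.739, P('indication'|¬H) = 0.124.
Update on result 1 ('indication'): P(H) ← 0.739·0.2690 / (0.739·0.2690 + 0.124·0.7310) = 0.19879/0.28943 = 0.6868.
Update on result 2 ('clear'): P(H) ← 0.261·0.6868 / (0.261·0.6868 + 0.876·0.3132) = 0.17926/0.45360 = 0.3952.
Update on result 3 ('indication'): P(H) ← 0.739·0.3952 / (0.739·0.3952 + 0.124·0.6048) = 0.29205/0.36704 = 0.7957.

Posterior P(H) ≈ 0.796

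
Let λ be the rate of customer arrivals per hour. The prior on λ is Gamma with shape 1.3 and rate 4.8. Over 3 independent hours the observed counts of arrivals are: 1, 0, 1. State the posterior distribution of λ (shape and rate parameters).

The Poisson likelihood adds the total count to the shape and the number of exposure periods to the rate. Here ∑xᵢ = 2 and n = 3, so shape 1.3→3.3 and rate 4.8→7.8.

Posterior: Gamma(shape=3.3, rate=7.8)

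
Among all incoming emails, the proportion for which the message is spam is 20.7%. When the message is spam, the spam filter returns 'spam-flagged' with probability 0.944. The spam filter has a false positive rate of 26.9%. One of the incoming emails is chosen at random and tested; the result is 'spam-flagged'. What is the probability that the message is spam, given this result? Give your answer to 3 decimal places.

P(H | E) ≈ 0.478

Let H be the event that the message is spam. P(H) = 0.207, so P(¬H) = 0.793. With E the 'spam-flagged' result, P(E|H) = 0.944 and P(E|¬H) = 0.269.
P(E) = 0.944·0.207 + 0.269·0.793 = 0.19541 + 0.21332 = 0.40873.
By Bayes' theorem, P(H|E) = 0.19541 / 0.40873 = 0.478.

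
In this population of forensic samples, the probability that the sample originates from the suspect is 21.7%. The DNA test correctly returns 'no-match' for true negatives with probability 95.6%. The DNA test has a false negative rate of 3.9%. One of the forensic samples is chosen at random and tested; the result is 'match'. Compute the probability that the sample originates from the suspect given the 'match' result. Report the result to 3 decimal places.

P(H | E) ≈ 0.858

Let H be the event that the sample originates from the suspect. P(H) = 0.217, so P(¬H) = 0.783. With E the 'match' result, P(E|H) = 0.961 and P(E|¬H) = 0.044.
P(E) = 0.961·0.217 + 0.044·0.783 = 0.20854 + 0.034452 = 0.24299.
By Bayes' theorem, P(H|E) = 0.20854 / 0.24299 = 0.858.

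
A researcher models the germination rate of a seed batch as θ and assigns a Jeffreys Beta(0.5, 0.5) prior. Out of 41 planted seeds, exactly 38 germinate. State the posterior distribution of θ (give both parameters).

Posterior: Beta(38.5, 3.5)

The binomial likelihood is conjugate to the Beta prior: with 38 successes and 3 failures, the posterior is Beta(0.5+38, 0.5+3) = Beta(38.5, 3.5).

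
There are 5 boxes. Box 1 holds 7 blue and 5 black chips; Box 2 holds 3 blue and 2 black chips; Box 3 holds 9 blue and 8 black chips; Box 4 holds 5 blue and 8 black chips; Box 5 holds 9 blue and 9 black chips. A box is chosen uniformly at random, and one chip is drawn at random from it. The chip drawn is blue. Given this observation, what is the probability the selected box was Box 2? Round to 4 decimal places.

Posterior probability ≈ 0.2310

P(blue|Box 1) = 0.5833; P(blue|Box 2) = 0.6; P(blue|Box 3) = 0.5294; P(blue|Box 4) = 0.3846; P(blue|Box 5) = 0.5.
Prior × likelihood for each source: 0.2·0.5833=0.1167, 0.2·0.6=0.1200, 0.2·0.5294=0.1059, 0.2·0.3846=0.07692, 0.2·0.5=0.1000. Summing gives P(blue) = 0.51947.
P(Box 2 | blue) = 0.1200 / 0.51947 = 0.2310.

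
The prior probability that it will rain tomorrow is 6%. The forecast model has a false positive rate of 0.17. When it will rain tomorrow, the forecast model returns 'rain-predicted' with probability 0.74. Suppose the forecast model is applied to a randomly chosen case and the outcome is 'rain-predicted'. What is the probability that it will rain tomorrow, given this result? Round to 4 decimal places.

Write H for 'it will rain tomorrow'. Prior odds H:¬H = 0.06/0.94 = 0.063830. For the 'rain-predicted' outcome, the likelihood ratio is 0.74/0.17 = 4.3529.
Posterior odds = 0.063830 × 4.3529 = 0.27785, so P(H|E) = 0.27785/(1+0.27785) = 0.2174.

P(H | E) ≈ 0.2174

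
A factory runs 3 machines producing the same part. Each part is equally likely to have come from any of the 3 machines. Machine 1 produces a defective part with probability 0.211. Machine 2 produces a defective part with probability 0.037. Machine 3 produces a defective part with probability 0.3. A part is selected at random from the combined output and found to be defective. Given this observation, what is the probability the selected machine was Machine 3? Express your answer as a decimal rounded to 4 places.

Tabulate prior·likelihood by source: [1] prior 0.333333, lik 0.211, product 0.07033; [2] prior 0.333333, lik 0.037, product 0.01233; [3] prior 0.333333, lik 0.3, product 0.1000.
Normalizing constant = 0.18267; the posterior for Machine 3 is its product over the sum, 0.1000/0.18267 = 0.5474.

Posterior probability ≈ 0.5474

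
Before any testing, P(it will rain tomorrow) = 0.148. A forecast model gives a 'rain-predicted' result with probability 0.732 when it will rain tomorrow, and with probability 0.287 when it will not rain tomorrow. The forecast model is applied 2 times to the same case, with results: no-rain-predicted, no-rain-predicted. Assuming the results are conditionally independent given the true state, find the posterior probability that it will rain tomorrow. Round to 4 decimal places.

Posterior P(H) ≈ 0.0240

With H the event that it will rain tomorrow, the joint likelihood of the observed sequence is P(data|H) = 0.268·0.268 = 0.071824 and P(data|¬H) = 0.713·0.713 = 0.50837.
Bayes: P(H|data) = 0.148·0.071824 / (0.148·0.071824 + 0.852·0.50837) = 0.010630/0.44376 = 0.0240.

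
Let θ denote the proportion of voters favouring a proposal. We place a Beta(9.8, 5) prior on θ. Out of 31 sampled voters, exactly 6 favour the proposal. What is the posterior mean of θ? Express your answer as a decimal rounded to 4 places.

Observing 6 successes and 25 failures updates Beta(9.8, 5) by adding the success and failure counts to the two shape parameters: α = 9.8+6 = 15.8, β = 5+25 = 30.
Posterior mean = α/(α+β) = 15.8/45.8 = 0.3450.

Posterior mean ≈ 0.3450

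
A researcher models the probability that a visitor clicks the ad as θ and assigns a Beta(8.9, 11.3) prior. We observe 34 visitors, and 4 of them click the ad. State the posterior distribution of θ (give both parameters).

Posterior: Beta(12.9, 41.3)

The binomial likelihood is conjugate to the Beta prior: with 4 successes and 30 failures, the posterior is Beta(8.9+4, 11.3+30) = Beta(12.9, 41.3).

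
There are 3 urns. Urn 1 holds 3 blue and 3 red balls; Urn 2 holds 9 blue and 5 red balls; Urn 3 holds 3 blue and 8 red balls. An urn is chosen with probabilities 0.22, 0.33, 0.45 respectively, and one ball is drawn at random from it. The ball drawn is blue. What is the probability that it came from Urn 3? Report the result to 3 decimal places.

Posterior probability ≈ 0.276

Tabulate prior·likelihood by source: [1] prior 0.22, lik 0.5, product 0.1100; [2] prior 0.33, lik 0.6429, product 0.2121; [3] prior 0.45, lik 0.2727, product 0.1227.
Normalizing constant = 0.44487; the posterior for Urn 3 is its product over the sum, 0.1227/0.44487 = 0.276.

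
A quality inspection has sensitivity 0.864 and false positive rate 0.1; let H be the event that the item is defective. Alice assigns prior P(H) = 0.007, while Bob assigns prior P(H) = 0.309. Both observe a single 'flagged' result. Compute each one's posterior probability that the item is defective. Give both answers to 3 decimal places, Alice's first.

P('+'|H) = 0.864, P('+'|¬H) = 0.1.
Alice: numerator 0.864·0.007 = 0.0060480; evidence = 0.0060480+0.1·0.993 = 0.10535; posterior = 0.057.
Bob: numerator 0.864·0.309 = 0.26698; evidence = 0.26698+0.1·0.691 = 0.33608; posterior = 0.794.

Alice: 0.057; Bob: 0.794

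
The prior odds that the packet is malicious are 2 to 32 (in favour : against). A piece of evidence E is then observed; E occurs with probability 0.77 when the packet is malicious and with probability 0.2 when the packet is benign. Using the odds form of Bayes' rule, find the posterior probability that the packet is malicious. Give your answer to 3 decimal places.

Prior odds = 2/32 = 0.062500.
Likelihood ratio for E = 0.77/0.2 = 3.8500.
Posterior odds = prior odds × LR = 0.24063.
Posterior probability = odds/(1+odds) = 0.24063/1.2406 = 0.194.

Posterior probability ≈ 0.194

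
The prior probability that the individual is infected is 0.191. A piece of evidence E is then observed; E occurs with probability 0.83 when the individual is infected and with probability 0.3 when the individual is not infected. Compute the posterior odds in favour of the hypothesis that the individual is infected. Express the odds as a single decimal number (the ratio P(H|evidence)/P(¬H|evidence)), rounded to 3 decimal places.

Posterior odds ≈ 0.653

Prior odds = 0.191/(1−0.191) = 0.23609. In log-odds, ln(0.23609) = -1.4435.
Add log likelihood ratio: ln(2.7667) = 1.0176.
Posterior log-odds = -0.42588, so posterior odds = exp(-0.42588) = 0.65319.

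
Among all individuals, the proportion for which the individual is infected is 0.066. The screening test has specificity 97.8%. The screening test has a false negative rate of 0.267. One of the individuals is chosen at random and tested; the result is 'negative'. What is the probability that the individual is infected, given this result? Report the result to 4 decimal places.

P(H | E) ≈ 0.0189

Let H be the event that the individual is infected. P(H) = 0.066, so P(¬H) = 0.934. With E the 'negative' result, P(E|H) = 0.267 and P(E|¬H) = 0.978.
P(E) = 0.267·0.066 + 0.978·0.934 = 0.017622 + 0.91345 = 0.93107.
By Bayes' theorem, P(H|E) = 0.017622 / 0.93107 = 0.0189.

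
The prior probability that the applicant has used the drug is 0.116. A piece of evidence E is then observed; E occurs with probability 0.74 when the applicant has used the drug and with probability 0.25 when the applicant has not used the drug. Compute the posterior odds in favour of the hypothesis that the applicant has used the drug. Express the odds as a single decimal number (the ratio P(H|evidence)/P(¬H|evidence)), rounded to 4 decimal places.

Posterior odds ≈ 0.3884

Prior odds = 0.116/(1−0.116) = 0.13122.
Likelihood ratio for E = 0.74/0.25 = 2.9600.
Posterior odds = prior odds × LR = 0.38842.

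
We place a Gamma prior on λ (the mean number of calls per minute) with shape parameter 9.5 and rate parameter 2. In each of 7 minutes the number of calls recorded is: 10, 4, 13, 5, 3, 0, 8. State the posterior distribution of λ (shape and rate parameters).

The Poisson likelihood adds the total count to the shape and the number of exposure periods to the rate. Here ∑xᵢ = 43 and n = 7, so shape 9.5→52.5 and rate 2→9.

Posterior: Gamma(shape=52.5, rate=9)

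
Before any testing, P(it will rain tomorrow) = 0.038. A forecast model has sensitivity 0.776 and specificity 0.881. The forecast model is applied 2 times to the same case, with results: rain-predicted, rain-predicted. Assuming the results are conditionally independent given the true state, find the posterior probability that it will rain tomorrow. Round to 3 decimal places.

Posterior P(H) ≈ 0.627

Let H be the event that it will rain tomorrow; start with P(H) = 0.038. P('rain-predicted'|H) = 0.776, P('rain-predicted'|¬H) = 0.119.
Update on result 1 ('rain-predicted'): P(H) ← 0.776·0.0380 / (0.776·0.0380 + 0.119·0.9620) = 0.029488/0.14397 = 0.2048.
Update on result 2 ('rain-predicted'): P(H) ← 0.776·0.2048 / (0.776·0.2048 + 0.119·0.7952) = 0.15895/0.25357 = 0.6268.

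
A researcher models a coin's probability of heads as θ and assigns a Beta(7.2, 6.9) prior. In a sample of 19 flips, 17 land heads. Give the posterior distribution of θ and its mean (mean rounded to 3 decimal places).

Observing 17 successes and 2 failures updates Beta(7.2, 6.9) by adding the success and failure counts to the two shape parameters: α = 7.2+17 = 24.2, β = 6.9+2 = 8.9.
E[θ | data] = 24.2/(24.2+8.9) = 0.731.

Posterior: Beta(24.2, 8.9); mean ≈ 0.731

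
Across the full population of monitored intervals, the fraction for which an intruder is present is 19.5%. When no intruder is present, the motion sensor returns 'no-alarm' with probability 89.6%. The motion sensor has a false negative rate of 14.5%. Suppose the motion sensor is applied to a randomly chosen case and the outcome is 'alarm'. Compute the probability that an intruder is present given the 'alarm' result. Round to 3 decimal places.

Write H for 'an intruder is present'. Prior odds H:¬H = 0.195/0.805 = 0.24224. For the 'alarm' outcome, the likelihood ratio is 0.855/0.104 = 8.2212.
Posterior odds = 0.24224 × 8.2212 = 1.9915, so P(H|E) = 1.9915/(1+1.9915) = 0.666.

P(H | E) ≈ 0.666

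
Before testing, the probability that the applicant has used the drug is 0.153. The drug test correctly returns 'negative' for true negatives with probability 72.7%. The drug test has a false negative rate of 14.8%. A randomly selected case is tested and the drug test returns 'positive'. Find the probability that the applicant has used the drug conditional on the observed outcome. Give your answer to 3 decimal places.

Let H be the event that the applicant has used the drug. P(H) = 0.153, so P(¬H) = 0.847. With E the 'positive' result, P(E|H) = 0.852 and P(E|¬H) = 0.273.
P(E) = 0.852·0.153 + 0.273·0.847 = 0.13036 + 0.23123 = 0.36159.
By Bayes' theorem, P(H|E) = 0.13036 / 0.36159 = 0.361.

P(H | E) ≈ 0.361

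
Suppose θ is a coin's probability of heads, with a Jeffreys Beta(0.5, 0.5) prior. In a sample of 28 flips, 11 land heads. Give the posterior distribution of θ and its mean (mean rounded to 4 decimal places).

Posterior: Beta(11.5, 17.5); mean ≈ 0.3966

Observing 11 successes and 17 failures updates Beta(0.5, 0.5) by adding the success and failure counts to the two shape parameters: α = 0.5+11 = 11.5, β = 0.5+17 = 17.5.
E[θ | data] = 11.5/(11.5+17.5) = 0.3966.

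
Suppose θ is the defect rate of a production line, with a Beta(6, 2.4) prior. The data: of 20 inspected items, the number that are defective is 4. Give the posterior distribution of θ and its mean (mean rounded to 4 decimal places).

Observing 4 successes and 16 failures updates Beta(6, 2.4) by adding the success and failure counts to the two shape parameters: α = 6+4 = 10, β = 2.4+16 = 18.4.
Posterior mean = α/(α+β) = 10/28.4 = 0.3521.

Posterior: Beta(10, 18.4); mean ≈ 0.3521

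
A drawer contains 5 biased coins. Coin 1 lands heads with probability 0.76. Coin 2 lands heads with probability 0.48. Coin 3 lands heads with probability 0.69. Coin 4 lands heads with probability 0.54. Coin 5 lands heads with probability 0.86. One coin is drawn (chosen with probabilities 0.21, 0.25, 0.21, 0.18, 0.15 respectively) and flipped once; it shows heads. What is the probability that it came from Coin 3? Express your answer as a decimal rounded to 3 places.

P(heads|C1) = 0.76; P(heads|C2) = 0.48; P(heads|C3) = 0.69; P(heads|C4) = 0.54; P(heads|C5) = 0.86.
Prior × likelihood for each source: 0.21·0.76=0.1596, 0.25·0.48=0.1200, 0.21·0.69=0.1449, 0.18·0.54=0.09720, 0.15·0.86=0.1290. Summing gives P(heads) = 0.65070.
P(Coin 3 | heads) = 0.1449 / 0.65070 = 0.223.

Posterior probability ≈ 0.223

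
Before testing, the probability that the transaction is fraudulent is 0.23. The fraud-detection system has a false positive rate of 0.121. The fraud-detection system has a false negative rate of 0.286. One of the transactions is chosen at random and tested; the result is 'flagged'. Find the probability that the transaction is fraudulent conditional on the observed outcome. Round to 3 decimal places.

Write H for 'the transaction is fraudulent'. Prior odds H:¬H = 0.23/0.77 = 0.29870. For the 'flagged' outcome, the likelihood ratio is 0.714/0.121 = 5.9008.
Posterior odds = 0.29870 × 5.9008 = 1.7626, so P(H|E) = 1.7626/(1+1.7626) = 0.638.

P(H | E) ≈ 0.638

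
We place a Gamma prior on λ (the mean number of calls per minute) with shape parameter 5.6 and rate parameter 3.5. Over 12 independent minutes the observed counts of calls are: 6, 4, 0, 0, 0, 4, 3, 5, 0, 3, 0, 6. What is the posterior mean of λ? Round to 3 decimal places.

Total count ∑xᵢ = 31 over n = 12 minutes.
Gamma is conjugate to the Poisson likelihood: posterior is Gamma(shape = 5.6+31 = 36.6, rate = 3.5+12 = 15.5).
E[λ | data] = 36.6/15.5 = 2.361.

Posterior mean ≈ 2.361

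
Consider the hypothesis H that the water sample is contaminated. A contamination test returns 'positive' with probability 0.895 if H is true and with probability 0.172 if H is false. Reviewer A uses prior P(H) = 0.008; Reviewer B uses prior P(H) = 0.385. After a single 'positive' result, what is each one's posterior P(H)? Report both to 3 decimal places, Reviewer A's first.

The likelihood ratio for a 'positive' result is 0.895/0.172 = 5.2035.
Reviewer A: prior odds 0.008/0.992 = 0.0080645; posterior odds 0.041964; posterior probability 0.040.
Reviewer B: prior odds 0.385/0.615 = 0.62602; posterior odds 3.2575; posterior probability 0.765.

Reviewer A: 0.040; Reviewer B: 0.765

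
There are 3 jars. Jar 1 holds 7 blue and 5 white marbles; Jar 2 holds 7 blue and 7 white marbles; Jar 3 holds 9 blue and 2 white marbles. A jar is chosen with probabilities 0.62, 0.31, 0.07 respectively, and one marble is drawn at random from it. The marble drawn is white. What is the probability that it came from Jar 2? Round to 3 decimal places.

P(white|Jar 1) = 0.4167; P(white|Jar 2) = 0.5; P(white|Jar 3) = 0.1818.
Prior × likelihood for each source: 0.62·0.4167=0.2583, 0.31·0.5=0.1550, 0.07·0.1818=0.01273. Summing gives P(white) = 0.42606.
P(Jar 2 | white) = 0.1550 / 0.42606 = 0.364.

Posterior probability ≈ 0.364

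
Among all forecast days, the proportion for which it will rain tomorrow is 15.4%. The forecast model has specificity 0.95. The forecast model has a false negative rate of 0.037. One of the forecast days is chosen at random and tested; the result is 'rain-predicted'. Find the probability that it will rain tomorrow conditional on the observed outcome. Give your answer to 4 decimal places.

P(H | E) ≈ 0.7781

Write H for 'it will rain tomorrow'. Prior odds H:¬H = 0.154/0.846 = 0.18203. For the 'rain-predicted' outcome, the likelihood ratio is 0.963/0.05 = 19.260.
Posterior odds = 0.18203 × 19.260 = 3.5060, so P(H|E) = 3.5060/(1+3.5060) = 0.7781.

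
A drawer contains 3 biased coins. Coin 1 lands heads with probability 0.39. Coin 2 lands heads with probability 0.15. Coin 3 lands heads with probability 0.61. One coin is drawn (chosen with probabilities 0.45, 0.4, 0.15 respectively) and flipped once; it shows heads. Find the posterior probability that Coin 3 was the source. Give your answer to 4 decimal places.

Tabulate prior·likelihood by source: [1] prior 0.45, lik 0.39, product 0.1755; [2] prior 0.4, lik 0.15, product 0.06000; [3] prior 0.15, lik 0.61, product 0.09150.
Normalizing constant = 0.32700; the posterior for Coin 3 is its product over the sum, 0.09150/0.32700 = 0.2798.

Posterior probability ≈ 0.2798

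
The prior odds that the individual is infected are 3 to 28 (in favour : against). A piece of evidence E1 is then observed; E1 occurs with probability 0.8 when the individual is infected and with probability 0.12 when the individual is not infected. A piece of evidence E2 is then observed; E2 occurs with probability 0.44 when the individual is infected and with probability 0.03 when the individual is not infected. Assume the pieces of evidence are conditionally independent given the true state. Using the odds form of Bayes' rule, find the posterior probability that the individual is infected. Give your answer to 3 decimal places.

Prior odds = 3/28 = 0.10714. In log-odds, ln(0.10714) = -2.2336.
Add log likelihood ratios: ln(6.6667) + ln(14.667) = 4.5827.
Posterior log-odds = 2.3491, so posterior odds = exp(2.3491) = 10.476. Converting, P(H|E) = 10.476/11.476 = 0.913.

Posterior probability ≈ 0.913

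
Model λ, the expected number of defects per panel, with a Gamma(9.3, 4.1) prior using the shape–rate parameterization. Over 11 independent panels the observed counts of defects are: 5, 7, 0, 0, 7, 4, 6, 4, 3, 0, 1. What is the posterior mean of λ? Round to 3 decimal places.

Total count ∑xᵢ = 37 over n = 11 panels.
Gamma is conjugate to the Poisson likelihood: posterior is Gamma(shape = 9.3+37 = 46.3, rate = 4.1+11 = 15.1).
Posterior mean = shape/rate = 46.3/15.1 = 3.066.

Posterior mean ≈ 3.066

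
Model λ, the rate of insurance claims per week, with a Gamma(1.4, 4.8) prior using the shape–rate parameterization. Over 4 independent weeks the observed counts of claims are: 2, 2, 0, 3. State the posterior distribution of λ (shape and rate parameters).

The Poisson likelihood adds the total count to the shape and the number of exposure periods to the rate. Here ∑xᵢ = 7 and n = 4, so shape 1.4→8.4 and rate 4.8→8.8.

Posterior: Gamma(shape=8.4, rate=8.8)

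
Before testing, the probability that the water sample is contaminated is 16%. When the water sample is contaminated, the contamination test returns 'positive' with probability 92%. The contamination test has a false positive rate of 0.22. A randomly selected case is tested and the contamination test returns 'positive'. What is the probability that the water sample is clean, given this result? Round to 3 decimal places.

P(¬H | E) ≈ 0.557

Write H for 'the water sample is contaminated'. Prior odds H:¬H = 0.16/0.84 = 0.19048. For the 'positive' outcome, the likelihood ratio is 0.92/0.22 = 4.1818.
Posterior odds = 0.19048 × 4.1818 = 0.79654, so P(H|E) = 0.79654/(1+0.79654) = 0.443. Then P(¬H|E) = 1 − 0.443 = 0.557.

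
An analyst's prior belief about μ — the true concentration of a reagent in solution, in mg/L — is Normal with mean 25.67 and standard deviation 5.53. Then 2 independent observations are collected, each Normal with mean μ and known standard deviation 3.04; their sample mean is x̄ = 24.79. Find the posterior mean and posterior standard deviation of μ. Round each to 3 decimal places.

With known σ, the Normal prior is conjugate. Weight on the data is w = (n/σ²)/(n/σ² + 1/τ₀²) = 0.216413/(0.216413+0.0327001) = 0.86873.
Posterior mean = w·x̄ + (1−w)·μ₀ = 0.86873·24.79 + 0.13127·25.67 = 24.906. Posterior variance = 1/(0.216413+0.0327001) = 4.01424, so SD = 2.004.

Posterior mean ≈ 24.906; posterior SD ≈ 2.004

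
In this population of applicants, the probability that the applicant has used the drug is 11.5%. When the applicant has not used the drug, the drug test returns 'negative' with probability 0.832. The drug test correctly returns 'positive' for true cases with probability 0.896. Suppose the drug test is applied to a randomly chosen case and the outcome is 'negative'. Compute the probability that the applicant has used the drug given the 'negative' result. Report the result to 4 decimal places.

Write H for 'the applicant has used the drug'. Prior odds H:¬H = 0.115/0.885 = 0.12994. For the 'negative' outcome, the likelihood ratio is 0.104/0.832 = 0.12500.
Posterior odds = 0.12994 × 0.12500 = 0.016243, so P(H|E) = 0.016243/(1+0.016243) = 0.0160.

P(H | E) ≈ 0.0160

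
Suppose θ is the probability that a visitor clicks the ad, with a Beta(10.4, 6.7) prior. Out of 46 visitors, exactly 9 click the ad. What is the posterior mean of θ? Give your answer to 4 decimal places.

Posterior mean ≈ 0.3074

Observing 9 successes and 37 failures updates Beta(10.4, 6.7) by adding the success and failure counts to the two shape parameters: α = 10.4+9 = 19.4, β = 6.7+37 = 43.7.
Posterior mean = α/(α+β) = 19.4/63.1 = 0.3074.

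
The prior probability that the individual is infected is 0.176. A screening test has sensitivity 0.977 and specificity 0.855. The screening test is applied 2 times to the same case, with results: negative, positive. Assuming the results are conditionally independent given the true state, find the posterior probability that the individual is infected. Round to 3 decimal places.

With H the event that the individual is infected, the joint likelihood of the observed sequence is P(data|H) = 0.023·0.977 = 0.022471 and P(data|¬H) = 0.855·0.145 = 0.12397.
Bayes: P(H|data) = 0.176·0.022471 / (0.176·0.022471 + 0.824·0.12397) = 0.0039549/0.10611 = 0.0373.

Posterior P(H) ≈ 0.037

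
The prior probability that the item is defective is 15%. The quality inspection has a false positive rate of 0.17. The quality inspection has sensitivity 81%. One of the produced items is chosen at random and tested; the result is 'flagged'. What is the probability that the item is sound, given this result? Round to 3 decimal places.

Write H for 'the item is defective'. Prior odds H:¬H = 0.15/0.85 = 0.17647. For the 'flagged' outcome, the likelihood ratio is 0.81/0.17 = 4.7647.
Posterior odds = 0.17647 × 4.7647 = 0.84083, so P(H|E) = 0.84083/(1+0.84083) = 0.457. Then P(¬H|E) = 1 − 0.457 = 0.543.

P(¬H | E) ≈ 0.543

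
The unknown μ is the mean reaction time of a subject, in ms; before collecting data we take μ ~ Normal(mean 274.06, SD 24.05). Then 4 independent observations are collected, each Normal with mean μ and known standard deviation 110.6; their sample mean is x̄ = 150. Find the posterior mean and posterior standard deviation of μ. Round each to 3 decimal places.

Posterior mean ≈ 254.328; posterior SD ≈ 22.055

With known σ, the Normal prior is conjugate. Weight on the data is w = (n/σ²)/(n/σ² + 1/τ₀²) = 0.00032700/(0.00032700+0.00172890) = 0.15906.
Posterior mean = w·x̄ + (1−w)·μ₀ = 0.15906·150 + 0.84094·274.06 = 254.328. Posterior variance = 1/(0.00032700+0.00172890) = 486.405, so SD = 22.055.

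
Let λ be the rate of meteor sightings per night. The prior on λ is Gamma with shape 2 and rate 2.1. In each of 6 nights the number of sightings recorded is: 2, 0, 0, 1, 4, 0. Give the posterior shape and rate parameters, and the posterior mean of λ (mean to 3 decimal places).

Total count ∑xᵢ = 7 over n = 6 nights.
Gamma is conjugate to the Poisson likelihood: posterior is Gamma(shape = 2+7 = 9, rate = 2.1+6 = 8.1).
Posterior mean = shape/rate = 9/8.1 = 1.111.

Posterior: Gamma(shape=9, rate=8.1); mean ≈ 1.111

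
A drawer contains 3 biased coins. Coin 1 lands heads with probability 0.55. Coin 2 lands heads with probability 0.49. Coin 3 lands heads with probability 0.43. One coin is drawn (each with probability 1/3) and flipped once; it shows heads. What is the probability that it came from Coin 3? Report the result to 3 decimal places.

Posterior probability ≈ 0.293

Tabulate prior·likelihood by source: [1] prior 0.333333, lik 0.55, product 0.1833; [2] prior 0.333333, lik 0.49, product 0.1633; [3] prior 0.333333, lik 0.43, product 0.1433.
Normalizing constant = 0.49000; the posterior for Coin 3 is its product over the sum, 0.1433/0.49000 = 0.293.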